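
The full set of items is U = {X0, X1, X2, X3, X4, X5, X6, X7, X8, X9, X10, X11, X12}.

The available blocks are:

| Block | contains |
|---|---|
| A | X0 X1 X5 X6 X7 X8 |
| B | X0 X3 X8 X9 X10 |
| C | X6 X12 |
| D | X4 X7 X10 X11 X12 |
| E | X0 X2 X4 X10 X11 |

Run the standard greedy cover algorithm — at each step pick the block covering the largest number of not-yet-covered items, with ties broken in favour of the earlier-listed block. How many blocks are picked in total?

4

Greedy: pick A (covers 6 new) → pick D (covers 4 new) → pick B (covers 2 new) → pick E (covers 1 new). Total picks: 4.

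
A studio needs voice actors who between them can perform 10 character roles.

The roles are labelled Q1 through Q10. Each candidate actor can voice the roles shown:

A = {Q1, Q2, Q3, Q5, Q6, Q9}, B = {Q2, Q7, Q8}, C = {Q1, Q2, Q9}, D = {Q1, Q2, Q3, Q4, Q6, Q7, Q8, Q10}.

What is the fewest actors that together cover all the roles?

2

A and D together: A ∪ D = {Q1, Q2, Q3, Q4, Q5, Q6, Q7, Q8, Q9, Q10} — every role is covered.
No single actor has all 10 roles (the largest, D, has 8), so 2 is optimal.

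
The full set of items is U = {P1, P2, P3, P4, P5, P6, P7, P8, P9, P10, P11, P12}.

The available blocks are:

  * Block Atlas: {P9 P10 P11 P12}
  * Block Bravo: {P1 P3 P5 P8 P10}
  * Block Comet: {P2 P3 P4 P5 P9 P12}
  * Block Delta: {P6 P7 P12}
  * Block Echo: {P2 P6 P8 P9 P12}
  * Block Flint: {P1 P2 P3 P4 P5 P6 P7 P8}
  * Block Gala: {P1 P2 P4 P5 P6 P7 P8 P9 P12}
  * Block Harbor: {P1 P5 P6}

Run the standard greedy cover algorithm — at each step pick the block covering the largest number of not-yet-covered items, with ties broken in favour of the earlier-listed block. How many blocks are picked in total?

3

Greedy: pick Gala (covers 9 new) → pick Atlas (covers 2 new) → pick Bravo (covers 1 new). Total picks: 3.
(The true minimum cover uses only 2 blocks, so greedy is not optimal here.)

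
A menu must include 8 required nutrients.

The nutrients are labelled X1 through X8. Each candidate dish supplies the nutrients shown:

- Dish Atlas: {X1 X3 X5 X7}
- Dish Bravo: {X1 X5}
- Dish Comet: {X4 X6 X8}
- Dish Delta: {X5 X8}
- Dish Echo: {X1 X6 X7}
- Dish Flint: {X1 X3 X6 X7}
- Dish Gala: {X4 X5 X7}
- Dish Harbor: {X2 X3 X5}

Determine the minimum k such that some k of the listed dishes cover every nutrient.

Take {Comet, Flint, Harbor}. Their union is {X1, X2, X3, X4, X5, X6, X7, X8}, which is all 8 nutrients.
Only Harbor contains X2, so Harbor is forced; the remaining 5 nutrients need at least 2 more dishes (each remaining dish adds at most 3) — so at least 3 dishes are needed, and 3 is optimal.

3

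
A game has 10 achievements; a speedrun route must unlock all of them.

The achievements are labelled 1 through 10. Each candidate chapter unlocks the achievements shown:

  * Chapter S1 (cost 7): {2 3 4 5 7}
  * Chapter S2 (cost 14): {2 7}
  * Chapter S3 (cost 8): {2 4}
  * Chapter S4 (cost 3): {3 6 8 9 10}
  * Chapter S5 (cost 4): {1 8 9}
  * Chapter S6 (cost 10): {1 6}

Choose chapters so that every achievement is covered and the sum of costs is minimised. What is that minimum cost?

S1, S4, S5 together cover every achievement (S1 ∪ S4 ∪ S5 = {1, 2, 3, 4, 5, 6, 7, 8, 9, 10}); total cost 7 + 3 + 4 = 14.
No covering selection has total cost below 14.

14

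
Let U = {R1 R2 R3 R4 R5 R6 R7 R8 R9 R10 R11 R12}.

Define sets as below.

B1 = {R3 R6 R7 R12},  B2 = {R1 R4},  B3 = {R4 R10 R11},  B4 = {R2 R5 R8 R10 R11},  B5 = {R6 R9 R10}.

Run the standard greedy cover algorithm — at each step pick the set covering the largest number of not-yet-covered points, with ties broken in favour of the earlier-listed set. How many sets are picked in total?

4

Greedy: pick B4 (covers 5 new) → pick B1 (covers 4 new) → pick B2 (covers 2 new) → pick B5 (covers 1 new). Total picks: 4.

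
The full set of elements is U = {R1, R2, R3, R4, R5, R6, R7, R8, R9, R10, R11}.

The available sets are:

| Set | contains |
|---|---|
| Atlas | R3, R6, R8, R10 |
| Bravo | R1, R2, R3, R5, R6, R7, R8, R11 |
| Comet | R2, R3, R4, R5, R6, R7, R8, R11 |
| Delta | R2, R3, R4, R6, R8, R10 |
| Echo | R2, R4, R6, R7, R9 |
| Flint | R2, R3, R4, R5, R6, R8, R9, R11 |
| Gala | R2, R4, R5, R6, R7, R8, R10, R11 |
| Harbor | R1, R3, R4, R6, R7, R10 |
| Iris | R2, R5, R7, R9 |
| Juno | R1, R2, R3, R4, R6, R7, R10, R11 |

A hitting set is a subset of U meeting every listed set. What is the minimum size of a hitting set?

H = {R5, R6} meets every set (each contains at least one member of H), and |H| = 2.
The sets Atlas, Iris are pairwise disjoint, so any hitting set needs a separate element for each — at least 2. Hence 2 is optimal.

2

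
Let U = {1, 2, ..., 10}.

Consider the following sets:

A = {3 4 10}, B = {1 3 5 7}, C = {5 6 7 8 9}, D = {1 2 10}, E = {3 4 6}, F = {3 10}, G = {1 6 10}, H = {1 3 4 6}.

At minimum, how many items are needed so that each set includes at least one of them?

The 3 items {4, 5, 10} hit every set.
No choice of 2 items meets every set, so 3 is the minimum.

3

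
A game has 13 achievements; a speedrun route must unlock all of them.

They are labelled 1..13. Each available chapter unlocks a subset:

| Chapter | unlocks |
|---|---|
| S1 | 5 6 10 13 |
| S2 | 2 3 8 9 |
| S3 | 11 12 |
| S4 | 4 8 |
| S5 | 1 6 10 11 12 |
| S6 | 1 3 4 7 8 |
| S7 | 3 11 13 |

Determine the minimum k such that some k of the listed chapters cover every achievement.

S1 and S2 and S3 and S6 together: S1 ∪ S2 ∪ S3 ∪ S6 = {1, 2, 3, 4, 5, 6, 7, 8, 9, 10, 11, 12, 13} — every achievement is covered.
No 3 of the 7 chapters cover everything (all 35 combinations miss at least one achievement), so 4 is optimal.

4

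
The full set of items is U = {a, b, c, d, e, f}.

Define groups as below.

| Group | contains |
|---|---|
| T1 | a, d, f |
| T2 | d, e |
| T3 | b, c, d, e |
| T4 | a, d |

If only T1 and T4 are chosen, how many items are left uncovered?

Union of T1, T4 = {a, d, f}.
Not covered: b, c, e — 3 items.

3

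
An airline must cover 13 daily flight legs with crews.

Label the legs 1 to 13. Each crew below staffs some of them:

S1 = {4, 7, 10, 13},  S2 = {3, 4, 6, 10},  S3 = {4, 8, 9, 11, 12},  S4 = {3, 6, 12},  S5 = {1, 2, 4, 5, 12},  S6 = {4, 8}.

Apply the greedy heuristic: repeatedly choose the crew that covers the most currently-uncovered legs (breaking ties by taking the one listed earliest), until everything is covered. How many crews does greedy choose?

Greedy: pick S3 (covers 5 new) → pick S1 (covers 3 new) → pick S5 (covers 3 new) → pick S2 (covers 2 new). Total picks: 4.

4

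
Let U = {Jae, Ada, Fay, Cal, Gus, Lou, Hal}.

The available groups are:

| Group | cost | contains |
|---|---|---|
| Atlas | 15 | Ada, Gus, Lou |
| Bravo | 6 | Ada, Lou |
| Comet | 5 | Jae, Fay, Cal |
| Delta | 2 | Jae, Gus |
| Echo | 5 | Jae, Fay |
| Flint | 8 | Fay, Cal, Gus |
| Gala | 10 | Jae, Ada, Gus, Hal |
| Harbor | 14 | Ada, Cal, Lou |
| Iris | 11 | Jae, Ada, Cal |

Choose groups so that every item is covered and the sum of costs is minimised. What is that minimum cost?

21

Bravo, Comet, Gala together cover every item (Bravo ∪ Comet ∪ Gala = {Jae, Ada, Fay, Cal, Gus, Lou, Hal}); total cost 6 + 5 + 10 = 21.
The greedy pick Delta, Comet, Bravo, Gala costs 23; no covering selection beats 21.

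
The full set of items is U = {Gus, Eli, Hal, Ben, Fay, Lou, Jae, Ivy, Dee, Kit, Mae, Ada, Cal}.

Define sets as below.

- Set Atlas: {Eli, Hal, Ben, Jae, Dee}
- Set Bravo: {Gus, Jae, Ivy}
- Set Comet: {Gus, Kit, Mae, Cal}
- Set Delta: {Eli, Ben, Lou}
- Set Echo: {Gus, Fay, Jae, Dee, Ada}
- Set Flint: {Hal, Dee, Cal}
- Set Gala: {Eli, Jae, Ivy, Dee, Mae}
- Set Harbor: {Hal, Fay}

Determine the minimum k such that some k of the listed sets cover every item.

Bravo, Comet, Delta, Echo, and Flint cover everything between them: the union {Gus, Eli, Hal, Ben, Fay, Lou, Jae, Ivy, Dee, Kit, Mae, Ada, Cal} is all of U.
No 4 of the 8 sets cover everything (all 70 combinations miss at least one item), so 5 is optimal.

5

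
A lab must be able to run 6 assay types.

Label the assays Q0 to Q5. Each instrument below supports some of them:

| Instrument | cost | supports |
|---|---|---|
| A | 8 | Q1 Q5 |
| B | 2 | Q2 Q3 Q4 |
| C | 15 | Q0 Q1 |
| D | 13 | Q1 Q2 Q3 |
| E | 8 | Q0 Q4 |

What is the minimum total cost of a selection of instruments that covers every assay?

18

A, B, E together cover every assay (A ∪ B ∪ E = {Q0, Q1, Q2, Q3, Q4, Q5}); total cost 8 + 2 + 8 = 18.
No covering selection has total cost below 18.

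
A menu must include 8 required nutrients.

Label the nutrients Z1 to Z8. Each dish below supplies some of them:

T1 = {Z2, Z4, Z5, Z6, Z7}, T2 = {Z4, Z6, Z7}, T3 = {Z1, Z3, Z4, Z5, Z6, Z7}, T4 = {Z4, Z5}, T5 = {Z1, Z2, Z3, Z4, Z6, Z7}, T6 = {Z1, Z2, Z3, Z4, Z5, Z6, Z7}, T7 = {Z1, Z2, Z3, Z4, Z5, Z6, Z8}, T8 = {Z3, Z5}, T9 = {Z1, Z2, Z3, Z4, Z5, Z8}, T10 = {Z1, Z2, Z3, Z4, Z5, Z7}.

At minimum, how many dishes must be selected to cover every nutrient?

T5 and T9 together: T5 ∪ T9 = {Z1, Z2, Z3, Z4, Z5, Z6, Z7, Z8} — every nutrient is covered.
No single dish has all 8 nutrients (the largest, T6, has 7), so 2 is optimal.

2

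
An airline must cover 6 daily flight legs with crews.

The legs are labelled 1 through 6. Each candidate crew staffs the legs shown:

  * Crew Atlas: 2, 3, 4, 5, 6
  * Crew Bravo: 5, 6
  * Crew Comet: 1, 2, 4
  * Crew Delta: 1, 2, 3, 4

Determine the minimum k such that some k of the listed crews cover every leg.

Take {Atlas, Comet}. Their union is {1, 2, 3, 4, 5, 6}, which is all 6 legs.
No single crew has all 6 legs (the largest, Atlas, has 5), so 2 is optimal.

2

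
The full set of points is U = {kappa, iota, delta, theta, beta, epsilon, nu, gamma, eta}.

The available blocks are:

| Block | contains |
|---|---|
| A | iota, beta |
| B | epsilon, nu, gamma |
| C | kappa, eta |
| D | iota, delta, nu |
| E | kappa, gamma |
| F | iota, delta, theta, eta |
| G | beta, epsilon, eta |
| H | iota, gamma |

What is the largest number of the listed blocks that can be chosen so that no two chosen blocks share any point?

3

D, E, G are pairwise disjoint (D={iota,delta,nu}; E={kappa,gamma}; G={beta,epsilon,eta}).
Every remaining block overlaps one of these, and no 4 of the listed blocks are pairwise disjoint, so 3 is the maximum.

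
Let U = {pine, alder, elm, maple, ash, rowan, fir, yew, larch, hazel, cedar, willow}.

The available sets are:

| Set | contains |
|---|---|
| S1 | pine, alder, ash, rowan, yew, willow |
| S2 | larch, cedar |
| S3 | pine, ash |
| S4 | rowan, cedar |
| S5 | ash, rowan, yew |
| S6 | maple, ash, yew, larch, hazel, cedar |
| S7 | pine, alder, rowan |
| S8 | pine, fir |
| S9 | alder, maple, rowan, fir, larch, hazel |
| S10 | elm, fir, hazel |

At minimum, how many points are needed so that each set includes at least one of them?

4

The 4 points {pine, elm, rowan, cedar} hit every set.
No choice of 3 points meets every set, so 4 is the minimum.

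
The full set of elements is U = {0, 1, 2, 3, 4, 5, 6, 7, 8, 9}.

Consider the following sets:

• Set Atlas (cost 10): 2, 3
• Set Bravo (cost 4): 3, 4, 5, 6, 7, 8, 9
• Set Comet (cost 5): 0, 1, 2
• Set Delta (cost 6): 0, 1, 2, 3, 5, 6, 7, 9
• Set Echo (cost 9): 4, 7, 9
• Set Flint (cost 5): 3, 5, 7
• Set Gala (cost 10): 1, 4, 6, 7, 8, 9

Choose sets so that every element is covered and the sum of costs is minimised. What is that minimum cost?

9

Bravo, Comet together cover every element (Bravo ∪ Comet = {0, 1, 2, 3, 4, 5, 6, 7, 8, 9}); total cost 4 + 5 = 9.
No covering selection has total cost below 9.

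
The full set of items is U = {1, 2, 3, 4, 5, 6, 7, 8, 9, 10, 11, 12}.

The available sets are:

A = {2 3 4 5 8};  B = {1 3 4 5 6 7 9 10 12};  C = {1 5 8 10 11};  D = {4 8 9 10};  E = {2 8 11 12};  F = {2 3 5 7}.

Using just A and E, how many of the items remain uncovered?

5

Union of A, E = {2, 3, 4, 5, 8, 11, 12}.
Not covered: 1, 6, 7, 9, 10 — 5 items.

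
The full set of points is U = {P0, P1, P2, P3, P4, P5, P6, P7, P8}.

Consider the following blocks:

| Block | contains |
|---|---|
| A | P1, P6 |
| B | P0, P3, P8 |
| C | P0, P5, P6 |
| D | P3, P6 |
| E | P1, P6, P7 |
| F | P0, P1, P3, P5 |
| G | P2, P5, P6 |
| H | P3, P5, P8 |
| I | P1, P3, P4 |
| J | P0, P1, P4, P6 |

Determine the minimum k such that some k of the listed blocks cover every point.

Take {B, E, G, I}. Their union is {P0, P1, P2, P3, P4, P5, P6, P7, P8}, which is all 9 points.
No 3 of the 10 blocks cover everything (all 120 combinations miss at least one point), so 4 is optimal.

4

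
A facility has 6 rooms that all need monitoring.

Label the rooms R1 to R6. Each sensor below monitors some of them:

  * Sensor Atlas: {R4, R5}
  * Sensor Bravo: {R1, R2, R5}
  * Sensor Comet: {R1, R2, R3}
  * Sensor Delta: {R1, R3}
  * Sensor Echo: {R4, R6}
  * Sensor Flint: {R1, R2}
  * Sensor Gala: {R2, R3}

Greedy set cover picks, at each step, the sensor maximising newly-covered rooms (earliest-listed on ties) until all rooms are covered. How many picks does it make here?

Greedy: pick Bravo (covers 3 new) → pick Echo (covers 2 new) → pick Comet (covers 1 new). Total picks: 3.

3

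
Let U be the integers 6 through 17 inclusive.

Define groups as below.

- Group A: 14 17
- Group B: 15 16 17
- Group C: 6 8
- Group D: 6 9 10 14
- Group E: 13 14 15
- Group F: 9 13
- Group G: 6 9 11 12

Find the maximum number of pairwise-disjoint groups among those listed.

3

A, C, F are pairwise disjoint (A={14,17}; C={6,8}; F={9,13}).
Every remaining group overlaps one of these, and no 4 of the listed groups are pairwise disjoint, so 3 is the maximum.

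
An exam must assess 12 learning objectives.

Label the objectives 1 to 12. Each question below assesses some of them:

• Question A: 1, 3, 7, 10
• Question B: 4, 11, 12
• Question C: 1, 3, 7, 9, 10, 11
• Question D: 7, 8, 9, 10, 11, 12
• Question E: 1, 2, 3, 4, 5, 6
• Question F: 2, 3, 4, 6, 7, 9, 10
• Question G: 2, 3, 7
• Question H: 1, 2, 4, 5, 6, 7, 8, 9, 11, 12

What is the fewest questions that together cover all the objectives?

2

Take {F, H}. Their union is {1, 2, 3, 4, 5, 6, 7, 8, 9, 10, 11, 12}, which is all 12 objectives.
No single question has all 12 objectives (the largest, H, has 10), so 2 is optimal.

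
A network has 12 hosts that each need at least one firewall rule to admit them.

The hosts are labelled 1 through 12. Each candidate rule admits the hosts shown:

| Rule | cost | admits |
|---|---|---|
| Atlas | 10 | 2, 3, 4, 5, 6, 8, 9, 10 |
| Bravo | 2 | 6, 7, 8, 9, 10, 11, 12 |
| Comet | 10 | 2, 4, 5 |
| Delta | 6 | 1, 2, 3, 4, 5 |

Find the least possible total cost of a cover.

8

Bravo, Delta together cover every host (Bravo ∪ Delta = {1, 2, 3, 4, 5, 6, 7, 8, 9, 10, 11, 12}); total cost 2 + 6 = 8.
No covering selection has total cost below 8.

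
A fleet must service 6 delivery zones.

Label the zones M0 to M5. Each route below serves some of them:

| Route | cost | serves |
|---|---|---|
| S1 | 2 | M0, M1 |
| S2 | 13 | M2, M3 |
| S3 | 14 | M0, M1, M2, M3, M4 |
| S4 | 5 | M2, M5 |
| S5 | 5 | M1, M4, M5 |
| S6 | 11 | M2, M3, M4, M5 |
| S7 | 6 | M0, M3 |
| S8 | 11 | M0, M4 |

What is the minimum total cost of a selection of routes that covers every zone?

S1, S6 together cover every zone (S1 ∪ S6 = {M0, M1, M2, M3, M4, M5}); total cost 2 + 11 = 13.
The greedy pick S1, S4, S5, S7 costs 18; no covering selection beats 13.

13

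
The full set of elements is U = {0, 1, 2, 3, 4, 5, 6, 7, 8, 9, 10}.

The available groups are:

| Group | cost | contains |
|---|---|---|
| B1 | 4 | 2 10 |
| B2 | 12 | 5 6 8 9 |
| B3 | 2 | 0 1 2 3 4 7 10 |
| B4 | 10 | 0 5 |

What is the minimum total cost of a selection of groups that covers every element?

14

B2, B3 together cover every element (B2 ∪ B3 = {0, 1, 2, 3, 4, 5, 6, 7, 8, 9, 10}); total cost 12 + 2 = 14.
No covering selection has total cost below 14.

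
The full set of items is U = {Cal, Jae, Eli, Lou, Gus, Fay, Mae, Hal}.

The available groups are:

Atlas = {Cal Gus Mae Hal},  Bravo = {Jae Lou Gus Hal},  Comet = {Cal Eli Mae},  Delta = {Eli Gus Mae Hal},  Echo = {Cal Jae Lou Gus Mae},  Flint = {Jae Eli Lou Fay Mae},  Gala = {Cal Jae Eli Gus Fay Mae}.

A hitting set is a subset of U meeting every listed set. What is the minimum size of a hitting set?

2

H = {Eli, Gus} meets every group (each contains at least one member of H), and |H| = 2.
The groups Bravo, Comet are pairwise disjoint, so any hitting set needs a separate item for each — at least 2. Hence 2 is optimal.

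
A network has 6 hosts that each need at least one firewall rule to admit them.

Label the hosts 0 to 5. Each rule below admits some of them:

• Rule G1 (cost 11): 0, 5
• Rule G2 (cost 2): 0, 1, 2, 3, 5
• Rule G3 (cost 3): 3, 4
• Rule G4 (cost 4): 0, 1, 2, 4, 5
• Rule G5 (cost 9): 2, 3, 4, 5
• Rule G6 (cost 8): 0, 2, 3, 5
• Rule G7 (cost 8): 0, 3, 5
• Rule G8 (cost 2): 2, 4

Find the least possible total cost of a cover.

4

G2, G8 together cover every host (G2 ∪ G8 = {0, 1, 2, 3, 4, 5}); total cost 2 + 2 = 4.
No covering selection has total cost below 4.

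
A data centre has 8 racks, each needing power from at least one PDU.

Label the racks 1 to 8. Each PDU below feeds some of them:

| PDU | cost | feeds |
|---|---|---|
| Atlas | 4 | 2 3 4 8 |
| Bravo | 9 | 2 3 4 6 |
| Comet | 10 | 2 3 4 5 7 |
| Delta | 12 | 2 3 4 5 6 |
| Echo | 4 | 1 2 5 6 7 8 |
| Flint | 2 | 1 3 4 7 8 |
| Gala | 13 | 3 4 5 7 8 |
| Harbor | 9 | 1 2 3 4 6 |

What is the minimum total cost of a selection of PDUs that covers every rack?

Echo, Flint together cover every rack (Echo ∪ Flint = {1, 2, 3, 4, 5, 6, 7, 8}); total cost 4 + 2 = 6.
No covering selection has total cost below 6.

6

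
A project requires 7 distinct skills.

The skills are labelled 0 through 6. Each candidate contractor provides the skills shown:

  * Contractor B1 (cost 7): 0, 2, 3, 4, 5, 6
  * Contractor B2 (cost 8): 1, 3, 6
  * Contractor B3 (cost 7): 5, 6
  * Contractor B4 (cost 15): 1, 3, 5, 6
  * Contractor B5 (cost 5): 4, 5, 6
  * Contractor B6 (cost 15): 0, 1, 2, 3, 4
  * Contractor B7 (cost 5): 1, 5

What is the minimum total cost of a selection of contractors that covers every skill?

B1, B7 together cover every skill (B1 ∪ B7 = {0, 1, 2, 3, 4, 5, 6}); total cost 7 + 5 = 12.
No covering selection has total cost below 12.

12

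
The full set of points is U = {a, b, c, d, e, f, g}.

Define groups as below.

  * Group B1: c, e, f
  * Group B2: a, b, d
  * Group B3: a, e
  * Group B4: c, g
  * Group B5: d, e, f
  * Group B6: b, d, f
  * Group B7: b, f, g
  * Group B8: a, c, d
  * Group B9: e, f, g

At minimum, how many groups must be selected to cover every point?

B3, B7, and B8 cover everything between them: the union {a, b, c, d, e, f, g} is all of U.
Each group has at most 3 points, and 2·3 = 6 < 7 — so at least 3 groups are needed, and 3 is optimal.

3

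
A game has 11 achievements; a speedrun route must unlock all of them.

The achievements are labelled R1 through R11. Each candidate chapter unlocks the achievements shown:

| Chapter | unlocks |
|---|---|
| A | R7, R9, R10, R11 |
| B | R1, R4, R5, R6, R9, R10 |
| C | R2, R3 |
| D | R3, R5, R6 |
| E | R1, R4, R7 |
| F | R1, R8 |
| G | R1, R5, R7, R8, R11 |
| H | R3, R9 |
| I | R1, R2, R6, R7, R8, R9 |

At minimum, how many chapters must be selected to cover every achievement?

3

B and C and G together: B ∪ C ∪ G = {R1, R2, R3, R4, R5, R6, R7, R8, R9, R10, R11} — every achievement is covered.
No 2 of the 9 chapters cover everything (all 36 combinations miss at least one achievement), so 3 is optimal.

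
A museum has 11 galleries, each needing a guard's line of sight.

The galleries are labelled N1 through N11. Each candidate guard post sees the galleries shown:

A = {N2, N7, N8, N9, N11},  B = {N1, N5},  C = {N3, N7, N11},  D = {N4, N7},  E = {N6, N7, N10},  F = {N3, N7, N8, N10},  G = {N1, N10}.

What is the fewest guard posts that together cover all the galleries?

5

Take {A, B, C, D, E}. Their union is {N1, N2, N3, N4, N5, N6, N7, N8, N9, N10, N11}, which is all 11 galleries.
No 4 of the 7 guard posts cover everything (all 35 combinations miss at least one gallery), so 5 is optimal.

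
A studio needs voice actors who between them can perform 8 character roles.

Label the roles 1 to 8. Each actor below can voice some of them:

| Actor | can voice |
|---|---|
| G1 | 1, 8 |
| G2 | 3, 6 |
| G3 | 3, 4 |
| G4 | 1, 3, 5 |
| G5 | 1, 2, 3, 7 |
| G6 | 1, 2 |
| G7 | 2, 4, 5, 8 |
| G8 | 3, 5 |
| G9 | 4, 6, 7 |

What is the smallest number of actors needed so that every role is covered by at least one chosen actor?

G4 and G7 and G9 together: G4 ∪ G7 ∪ G9 = {1, 2, 3, 4, 5, 6, 7, 8} — every role is covered.
No 2 of the 9 actors cover everything (all 36 combinations miss at least one role), so 3 is optimal.

3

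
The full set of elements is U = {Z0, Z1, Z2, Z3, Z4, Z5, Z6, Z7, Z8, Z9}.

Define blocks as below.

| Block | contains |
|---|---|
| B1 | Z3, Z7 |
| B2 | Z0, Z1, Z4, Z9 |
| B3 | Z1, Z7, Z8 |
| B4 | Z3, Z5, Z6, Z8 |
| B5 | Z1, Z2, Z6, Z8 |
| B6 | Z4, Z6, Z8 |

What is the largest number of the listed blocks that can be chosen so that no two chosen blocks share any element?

2

B1, B6 are pairwise disjoint (B1={Z3,Z7}; B6={Z4,Z6,Z8}).
Every remaining block overlaps one of these, and no 3 of the listed blocks are pairwise disjoint, so 2 is the maximum.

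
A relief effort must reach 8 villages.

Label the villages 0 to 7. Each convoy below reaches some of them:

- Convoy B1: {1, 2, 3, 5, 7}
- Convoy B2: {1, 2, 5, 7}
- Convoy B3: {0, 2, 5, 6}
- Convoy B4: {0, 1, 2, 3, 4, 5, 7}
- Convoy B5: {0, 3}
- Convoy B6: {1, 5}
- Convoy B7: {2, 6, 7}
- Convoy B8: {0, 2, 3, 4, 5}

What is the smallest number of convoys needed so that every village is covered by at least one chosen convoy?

2

B4 and B7 together: B4 ∪ B7 = {0, 1, 2, 3, 4, 5, 6, 7} — every village is covered.
No single convoy has all 8 villages (the largest, B4, has 7), so 2 is optimal.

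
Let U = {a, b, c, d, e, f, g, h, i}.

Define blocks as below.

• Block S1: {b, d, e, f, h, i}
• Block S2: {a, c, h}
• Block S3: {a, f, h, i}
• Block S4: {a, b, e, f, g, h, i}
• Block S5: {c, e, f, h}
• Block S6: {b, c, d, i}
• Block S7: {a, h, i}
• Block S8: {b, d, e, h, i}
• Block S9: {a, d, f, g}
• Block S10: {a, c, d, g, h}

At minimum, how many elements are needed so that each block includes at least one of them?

2

T = {d, h} meets every block (each contains at least one member of T), and |T| = 2.
No single element lies in every block, so at least 2 are needed and 2 is optimal.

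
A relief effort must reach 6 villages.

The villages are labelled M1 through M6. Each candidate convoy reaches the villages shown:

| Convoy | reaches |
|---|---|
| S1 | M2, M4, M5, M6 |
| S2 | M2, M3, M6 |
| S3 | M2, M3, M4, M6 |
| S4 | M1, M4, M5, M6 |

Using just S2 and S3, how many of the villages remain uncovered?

Union of S2, S3 = {M2, M3, M4, M6}.
Not covered: M1, M5 — 2 villages.

2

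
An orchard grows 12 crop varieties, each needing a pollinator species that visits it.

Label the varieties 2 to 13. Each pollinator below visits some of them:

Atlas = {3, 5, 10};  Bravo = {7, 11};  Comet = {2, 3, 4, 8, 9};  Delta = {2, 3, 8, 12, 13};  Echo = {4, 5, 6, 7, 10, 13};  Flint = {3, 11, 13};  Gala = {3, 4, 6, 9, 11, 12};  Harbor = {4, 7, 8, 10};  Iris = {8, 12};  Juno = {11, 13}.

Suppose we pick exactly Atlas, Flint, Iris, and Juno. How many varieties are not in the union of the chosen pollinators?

Union of Atlas, Flint, Iris, Juno = {3, 5, 8, 10, 11, 12, 13}.
Not covered: 2, 4, 6, 7, 9 — 5 varieties.

5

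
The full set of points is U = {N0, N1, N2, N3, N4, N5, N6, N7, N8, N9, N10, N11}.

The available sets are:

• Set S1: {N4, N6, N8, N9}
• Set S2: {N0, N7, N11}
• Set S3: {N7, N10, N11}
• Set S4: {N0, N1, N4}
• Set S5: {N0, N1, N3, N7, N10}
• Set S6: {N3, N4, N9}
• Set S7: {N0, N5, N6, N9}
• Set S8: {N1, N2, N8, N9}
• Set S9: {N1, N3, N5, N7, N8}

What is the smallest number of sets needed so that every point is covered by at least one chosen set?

4

S3 and S6 and S7 and S8 together: S3 ∪ S6 ∪ S7 ∪ S8 = {N0, N1, N2, N3, N4, N5, N6, N7, N8, N9, N10, N11} — every point is covered.
No 3 of the 9 sets cover everything (all 84 combinations miss at least one point), so 4 is optimal.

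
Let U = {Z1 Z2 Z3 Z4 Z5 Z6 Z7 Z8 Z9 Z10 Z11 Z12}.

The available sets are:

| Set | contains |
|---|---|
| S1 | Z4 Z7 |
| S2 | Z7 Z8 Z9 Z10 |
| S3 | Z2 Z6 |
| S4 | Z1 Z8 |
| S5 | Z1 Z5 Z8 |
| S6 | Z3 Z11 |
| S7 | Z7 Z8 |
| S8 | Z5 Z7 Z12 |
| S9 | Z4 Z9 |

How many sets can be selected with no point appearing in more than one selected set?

S3, S4, S6, S8, S9 are pairwise disjoint (S3={Z2,Z6}; S4={Z1,Z8}; S6={Z3,Z11}; S8={Z5,Z7,Z12}; S9={Z4,Z9}).
Every remaining set overlaps one of these, and no 6 of the listed sets are pairwise disjoint, so 5 is the maximum.

5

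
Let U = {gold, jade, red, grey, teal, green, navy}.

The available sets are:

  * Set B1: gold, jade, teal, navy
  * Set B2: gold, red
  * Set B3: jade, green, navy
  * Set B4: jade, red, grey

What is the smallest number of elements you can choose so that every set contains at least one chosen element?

2

Take H = {gold, jade}. Each listed set contains at least one of these, so H is a hitting set of size 2.
The sets B2, B3 are pairwise disjoint, so any hitting set needs a separate element for each — at least 2. Hence 2 is optimal.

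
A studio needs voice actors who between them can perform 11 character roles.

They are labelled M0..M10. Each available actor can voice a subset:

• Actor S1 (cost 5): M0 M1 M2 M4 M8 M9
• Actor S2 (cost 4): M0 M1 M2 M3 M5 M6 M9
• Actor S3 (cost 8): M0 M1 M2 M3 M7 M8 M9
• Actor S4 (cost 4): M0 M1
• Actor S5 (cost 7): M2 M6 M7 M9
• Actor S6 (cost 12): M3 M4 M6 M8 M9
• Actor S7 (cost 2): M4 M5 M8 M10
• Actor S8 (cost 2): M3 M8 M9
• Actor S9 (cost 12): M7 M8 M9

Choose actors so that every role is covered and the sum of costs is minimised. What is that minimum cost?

13

S2, S5, S7 together cover every role (S2 ∪ S5 ∪ S7 = {M0, M1, M2, M3, M4, M5, M6, M7, M8, M9, M10}); total cost 4 + 7 + 2 = 13.
No covering selection has total cost below 13.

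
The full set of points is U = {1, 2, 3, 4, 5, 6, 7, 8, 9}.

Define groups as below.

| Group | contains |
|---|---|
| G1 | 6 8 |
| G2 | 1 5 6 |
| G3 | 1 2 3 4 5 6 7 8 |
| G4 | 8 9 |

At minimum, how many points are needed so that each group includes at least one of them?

2

H = {5, 8} meets every group (each contains at least one member of H), and |H| = 2.
The groups G2, G4 are pairwise disjoint, so any hitting set needs a separate point for each — at least 2. Hence 2 is optimal.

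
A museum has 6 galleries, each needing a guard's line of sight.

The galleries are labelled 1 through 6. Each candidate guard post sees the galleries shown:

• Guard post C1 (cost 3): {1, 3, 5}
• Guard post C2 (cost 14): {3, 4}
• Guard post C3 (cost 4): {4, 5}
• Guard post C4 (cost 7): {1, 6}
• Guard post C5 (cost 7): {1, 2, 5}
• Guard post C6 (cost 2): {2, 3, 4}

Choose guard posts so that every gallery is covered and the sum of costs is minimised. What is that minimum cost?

12

C1, C4, C6 together cover every gallery (C1 ∪ C4 ∪ C6 = {1, 2, 3, 4, 5, 6}); total cost 3 + 7 + 2 = 12.
No covering selection has total cost below 12.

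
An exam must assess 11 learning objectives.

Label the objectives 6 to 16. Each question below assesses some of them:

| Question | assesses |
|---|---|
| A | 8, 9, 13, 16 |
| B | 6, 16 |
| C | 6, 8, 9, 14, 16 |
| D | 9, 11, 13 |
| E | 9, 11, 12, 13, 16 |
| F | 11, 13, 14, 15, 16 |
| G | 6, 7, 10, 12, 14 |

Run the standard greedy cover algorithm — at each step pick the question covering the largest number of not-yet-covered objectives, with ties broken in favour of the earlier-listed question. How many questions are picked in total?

Greedy: pick C (covers 5 new) → pick E (covers 3 new) → pick G (covers 2 new) → pick F (covers 1 new). Total picks: 4.
(The true minimum cover uses only 3 questions, so greedy is not optimal here.)

4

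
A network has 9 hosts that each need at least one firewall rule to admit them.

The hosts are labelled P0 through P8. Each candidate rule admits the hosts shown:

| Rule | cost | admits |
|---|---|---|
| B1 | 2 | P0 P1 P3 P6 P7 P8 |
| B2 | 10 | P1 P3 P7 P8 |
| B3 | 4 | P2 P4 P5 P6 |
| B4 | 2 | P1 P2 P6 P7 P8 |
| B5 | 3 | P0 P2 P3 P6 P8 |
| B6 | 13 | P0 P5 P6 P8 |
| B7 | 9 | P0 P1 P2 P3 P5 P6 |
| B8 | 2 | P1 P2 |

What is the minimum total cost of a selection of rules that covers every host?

6

B1, B3 together cover every host (B1 ∪ B3 = {P0, P1, P2, P3, P4, P5, P6, P7, P8}); total cost 2 + 4 = 6.
No covering selection has total cost below 6.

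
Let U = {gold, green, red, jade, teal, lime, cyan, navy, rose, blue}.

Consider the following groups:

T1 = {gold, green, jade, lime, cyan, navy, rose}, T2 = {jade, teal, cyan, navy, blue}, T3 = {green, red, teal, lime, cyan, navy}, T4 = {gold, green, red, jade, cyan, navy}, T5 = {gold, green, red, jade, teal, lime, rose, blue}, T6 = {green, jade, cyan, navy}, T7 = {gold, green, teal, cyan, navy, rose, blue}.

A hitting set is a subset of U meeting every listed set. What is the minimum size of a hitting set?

Take H = {red, cyan}. Each listed group contains at least one of these, so H is a hitting set of size 2.
No single item lies in every group, so at least 2 are needed and 2 is optimal.

2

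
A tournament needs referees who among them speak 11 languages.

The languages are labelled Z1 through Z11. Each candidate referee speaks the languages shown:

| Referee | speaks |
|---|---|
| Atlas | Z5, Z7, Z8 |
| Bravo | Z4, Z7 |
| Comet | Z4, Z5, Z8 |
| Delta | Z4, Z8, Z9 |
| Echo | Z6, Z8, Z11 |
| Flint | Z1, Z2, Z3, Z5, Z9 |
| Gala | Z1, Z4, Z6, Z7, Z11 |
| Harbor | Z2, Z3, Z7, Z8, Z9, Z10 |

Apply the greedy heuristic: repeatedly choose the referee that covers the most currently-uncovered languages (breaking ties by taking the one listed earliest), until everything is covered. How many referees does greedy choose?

3

Greedy: pick Harbor (covers 6 new) → pick Gala (covers 4 new) → pick Atlas (covers 1 new). Total picks: 3.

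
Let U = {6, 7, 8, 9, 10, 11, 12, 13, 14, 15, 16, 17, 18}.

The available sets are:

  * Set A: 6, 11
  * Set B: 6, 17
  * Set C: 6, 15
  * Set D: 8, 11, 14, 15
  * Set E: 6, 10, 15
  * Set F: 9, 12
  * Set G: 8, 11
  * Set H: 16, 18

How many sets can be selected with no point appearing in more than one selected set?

4

E, F, G, H are pairwise disjoint (E={6,10,15}; F={9,12}; G={8,11}; H={16,18}).
Every remaining set overlaps one of these, and no 5 of the listed sets are pairwise disjoint, so 4 is the maximum.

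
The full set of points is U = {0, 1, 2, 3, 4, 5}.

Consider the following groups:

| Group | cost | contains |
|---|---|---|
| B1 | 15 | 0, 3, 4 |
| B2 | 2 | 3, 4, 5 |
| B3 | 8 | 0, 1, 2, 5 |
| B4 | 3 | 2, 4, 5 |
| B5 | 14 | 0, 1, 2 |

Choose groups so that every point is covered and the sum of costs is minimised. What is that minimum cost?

B2, B3 together cover every point (B2 ∪ B3 = {0, 1, 2, 3, 4, 5}); total cost 2 + 8 = 10.
No covering selection has total cost below 10.

10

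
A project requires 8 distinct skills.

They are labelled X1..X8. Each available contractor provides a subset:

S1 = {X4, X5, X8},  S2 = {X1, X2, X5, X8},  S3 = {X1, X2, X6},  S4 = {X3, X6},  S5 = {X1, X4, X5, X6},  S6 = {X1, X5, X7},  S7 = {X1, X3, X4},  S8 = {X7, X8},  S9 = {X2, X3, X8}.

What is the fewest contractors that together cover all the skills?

3

Take {S5, S8, S9}. Their union is {X1, X2, X3, X4, X5, X6, X7, X8}, which is all 8 skills.
No 2 of the 9 contractors cover everything (all 36 combinations miss at least one skill), so 3 is optimal.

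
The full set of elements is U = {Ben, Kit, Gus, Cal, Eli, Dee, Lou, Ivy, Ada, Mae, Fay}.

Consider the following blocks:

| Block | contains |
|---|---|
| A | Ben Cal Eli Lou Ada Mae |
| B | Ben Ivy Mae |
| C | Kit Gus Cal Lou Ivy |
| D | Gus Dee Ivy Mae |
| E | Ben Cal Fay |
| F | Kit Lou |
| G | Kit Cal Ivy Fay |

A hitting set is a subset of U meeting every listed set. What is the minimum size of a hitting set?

3

H = {Ben, Kit, Dee} meets every block (each contains at least one member of H), and |H| = 3.
The blocks D, E, F are pairwise disjoint, so any hitting set needs a separate element for each — at least 3. Hence 3 is optimal.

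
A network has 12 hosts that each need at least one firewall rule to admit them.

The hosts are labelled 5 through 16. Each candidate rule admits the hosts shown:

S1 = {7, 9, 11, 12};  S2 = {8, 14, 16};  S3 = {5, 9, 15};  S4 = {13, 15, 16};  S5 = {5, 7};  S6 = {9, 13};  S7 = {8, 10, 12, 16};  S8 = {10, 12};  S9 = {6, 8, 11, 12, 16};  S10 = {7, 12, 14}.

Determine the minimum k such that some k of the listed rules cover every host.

5

Take {S3, S4, S7, S9, S10}. Their union is {5, 6, 7, 8, 9, 10, 11, 12, 13, 14, 15, 16}, which is all 12 hosts.
No 4 of the 10 rules cover everything (all 210 combinations miss at least one host), so 5 is optimal.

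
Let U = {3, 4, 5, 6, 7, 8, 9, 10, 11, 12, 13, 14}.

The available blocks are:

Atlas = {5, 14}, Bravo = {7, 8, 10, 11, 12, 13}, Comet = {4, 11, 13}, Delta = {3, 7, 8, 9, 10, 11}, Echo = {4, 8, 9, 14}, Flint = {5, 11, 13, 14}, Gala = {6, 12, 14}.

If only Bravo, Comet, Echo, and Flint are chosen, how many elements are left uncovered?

2

Union of Bravo, Comet, Echo, Flint = {4, 5, 7, 8, 9, 10, 11, 12, 13, 14}.
Not covered: 3, 6 — 2 elements.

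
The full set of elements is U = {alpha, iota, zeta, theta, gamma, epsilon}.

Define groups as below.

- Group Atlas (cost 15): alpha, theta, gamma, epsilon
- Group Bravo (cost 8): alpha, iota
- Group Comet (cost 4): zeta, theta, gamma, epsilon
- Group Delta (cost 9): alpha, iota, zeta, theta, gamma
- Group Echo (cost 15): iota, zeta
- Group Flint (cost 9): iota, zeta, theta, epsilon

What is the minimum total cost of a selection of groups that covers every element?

Bravo, Comet together cover every element (Bravo ∪ Comet = {alpha, iota, zeta, theta, gamma, epsilon}); total cost 8 + 4 = 12.
No covering selection has total cost below 12.

12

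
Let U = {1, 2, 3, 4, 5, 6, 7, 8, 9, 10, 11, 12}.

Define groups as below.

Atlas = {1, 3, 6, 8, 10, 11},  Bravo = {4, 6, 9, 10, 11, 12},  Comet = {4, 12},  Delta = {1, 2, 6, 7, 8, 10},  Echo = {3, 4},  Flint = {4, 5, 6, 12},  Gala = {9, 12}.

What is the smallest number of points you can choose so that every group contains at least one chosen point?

H = {4, 8, 12} meets every group (each contains at least one member of H), and |H| = 3.
The groups Delta, Echo, Gala are pairwise disjoint, so any hitting set needs a separate point for each — at least 3. Hence 3 is optimal.

3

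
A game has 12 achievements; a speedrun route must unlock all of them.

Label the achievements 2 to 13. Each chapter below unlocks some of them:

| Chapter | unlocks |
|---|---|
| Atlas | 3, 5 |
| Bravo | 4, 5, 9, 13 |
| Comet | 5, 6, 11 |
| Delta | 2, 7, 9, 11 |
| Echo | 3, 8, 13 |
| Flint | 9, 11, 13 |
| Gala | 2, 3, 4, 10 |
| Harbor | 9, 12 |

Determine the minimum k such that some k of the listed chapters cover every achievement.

Comet and Delta and Echo and Gala and Harbor together: Comet ∪ Delta ∪ Echo ∪ Gala ∪ Harbor = {2, 3, 4, 5, 6, 7, 8, 9, 10, 11, 12, 13} — every achievement is covered.
No 4 of the 8 chapters cover everything (all 70 combinations miss at least one achievement), so 5 is optimal.

5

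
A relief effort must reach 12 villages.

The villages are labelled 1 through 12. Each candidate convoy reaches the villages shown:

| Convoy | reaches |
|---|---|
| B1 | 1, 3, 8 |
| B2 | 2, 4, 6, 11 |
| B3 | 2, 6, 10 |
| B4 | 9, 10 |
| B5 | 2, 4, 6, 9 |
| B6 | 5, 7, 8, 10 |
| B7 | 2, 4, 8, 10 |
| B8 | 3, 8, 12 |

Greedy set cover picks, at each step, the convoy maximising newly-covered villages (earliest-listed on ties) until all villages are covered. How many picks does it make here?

Greedy: pick B2 (covers 4 new) → pick B6 (covers 4 new) → pick B1 (covers 2 new) → pick B4 (covers 1 new) → pick B8 (covers 1 new). Total picks: 5.

5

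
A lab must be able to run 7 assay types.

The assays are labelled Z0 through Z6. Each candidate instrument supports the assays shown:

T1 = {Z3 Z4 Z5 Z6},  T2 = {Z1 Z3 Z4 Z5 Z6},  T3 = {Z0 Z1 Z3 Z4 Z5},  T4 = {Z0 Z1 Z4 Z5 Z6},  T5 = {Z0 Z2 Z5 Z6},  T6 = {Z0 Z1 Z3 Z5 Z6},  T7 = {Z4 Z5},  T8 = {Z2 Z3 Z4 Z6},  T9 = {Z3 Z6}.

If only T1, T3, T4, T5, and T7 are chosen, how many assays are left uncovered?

0

Union of T1, T3, T4, T5, T7 = {Z0, Z1, Z2, Z3, Z4, Z5, Z6} — that's every assay, so 0 are uncovered.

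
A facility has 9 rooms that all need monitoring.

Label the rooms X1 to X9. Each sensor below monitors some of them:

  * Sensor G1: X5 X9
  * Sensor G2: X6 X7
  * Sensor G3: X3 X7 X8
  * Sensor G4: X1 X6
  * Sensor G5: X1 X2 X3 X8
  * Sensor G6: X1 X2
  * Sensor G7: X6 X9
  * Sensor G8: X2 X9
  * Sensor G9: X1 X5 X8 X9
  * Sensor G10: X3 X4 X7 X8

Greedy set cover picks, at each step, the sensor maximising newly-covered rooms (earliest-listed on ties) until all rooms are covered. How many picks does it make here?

4

Greedy: pick G5 (covers 4 new) → pick G1 (covers 2 new) → pick G2 (covers 2 new) → pick G10 (covers 1 new). Total picks: 4.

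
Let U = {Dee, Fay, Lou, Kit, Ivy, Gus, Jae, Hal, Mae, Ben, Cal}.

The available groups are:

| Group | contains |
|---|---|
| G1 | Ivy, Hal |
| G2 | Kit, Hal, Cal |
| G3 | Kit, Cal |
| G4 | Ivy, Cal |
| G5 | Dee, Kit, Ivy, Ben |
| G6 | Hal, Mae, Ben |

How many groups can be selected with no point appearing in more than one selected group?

G3, G6 are pairwise disjoint (G3={Kit,Cal}; G6={Hal,Mae,Ben}).
Every remaining group overlaps one of these, and no 3 of the listed groups are pairwise disjoint, so 2 is the maximum.

2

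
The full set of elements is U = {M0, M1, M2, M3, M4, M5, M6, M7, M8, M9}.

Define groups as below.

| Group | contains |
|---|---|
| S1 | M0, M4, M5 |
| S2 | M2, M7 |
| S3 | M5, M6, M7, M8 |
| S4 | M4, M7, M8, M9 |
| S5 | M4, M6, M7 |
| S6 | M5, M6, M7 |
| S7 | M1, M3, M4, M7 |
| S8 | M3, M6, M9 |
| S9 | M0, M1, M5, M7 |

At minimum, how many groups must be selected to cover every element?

Take {S2, S4, S8, S9}. Their union is {M0, M1, M2, M3, M4, M5, M6, M7, M8, M9}, which is all 10 elements.
Only S2 contains M2, so S2 is forced; the remaining 8 elements need at least 3 more groups (each remaining group adds at most 3) — so at least 4 groups are needed, and 4 is optimal.

4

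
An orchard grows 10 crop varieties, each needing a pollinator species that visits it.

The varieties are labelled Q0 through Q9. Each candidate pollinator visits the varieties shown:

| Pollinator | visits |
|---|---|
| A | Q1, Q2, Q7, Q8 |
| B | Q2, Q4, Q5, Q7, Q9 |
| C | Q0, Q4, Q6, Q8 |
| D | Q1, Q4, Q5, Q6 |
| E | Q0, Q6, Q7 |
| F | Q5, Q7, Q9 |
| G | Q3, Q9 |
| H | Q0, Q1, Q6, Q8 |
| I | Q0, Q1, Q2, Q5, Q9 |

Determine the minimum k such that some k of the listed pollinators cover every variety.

Take {B, G, H}. Their union is {Q0, Q1, Q2, Q3, Q4, Q5, Q6, Q7, Q8, Q9}, which is all 10 varieties.
Only G contains Q3, so G is forced; the remaining 8 varieties need at least 2 more pollinators (each remaining pollinator adds at most 4) — so at least 3 pollinators are needed, and 3 is optimal.

3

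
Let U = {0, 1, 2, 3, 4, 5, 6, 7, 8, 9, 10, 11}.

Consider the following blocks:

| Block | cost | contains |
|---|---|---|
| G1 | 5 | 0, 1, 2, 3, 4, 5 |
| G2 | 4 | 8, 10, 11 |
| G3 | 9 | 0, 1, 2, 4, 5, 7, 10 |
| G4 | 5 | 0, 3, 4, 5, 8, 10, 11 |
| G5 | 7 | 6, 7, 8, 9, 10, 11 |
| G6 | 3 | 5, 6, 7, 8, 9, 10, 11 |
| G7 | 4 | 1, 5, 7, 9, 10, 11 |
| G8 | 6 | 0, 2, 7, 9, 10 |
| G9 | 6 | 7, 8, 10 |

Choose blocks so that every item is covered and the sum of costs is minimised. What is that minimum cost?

8

G1, G6 together cover every item (G1 ∪ G6 = {0, 1, 2, 3, 4, 5, 6, 7, 8, 9, 10, 11}); total cost 5 + 3 = 8.
No covering selection has total cost below 8.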